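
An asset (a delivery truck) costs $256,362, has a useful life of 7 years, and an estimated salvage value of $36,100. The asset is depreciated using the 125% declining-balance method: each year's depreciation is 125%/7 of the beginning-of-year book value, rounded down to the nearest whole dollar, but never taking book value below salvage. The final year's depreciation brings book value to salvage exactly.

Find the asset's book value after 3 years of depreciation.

$142,091

Depreciable base = $256,362 − $36,100 = $220,262.
Year 1: ⌊$256,362 × 125%/7⌋ = $45,778. Book value $210,584.
Year 2: ⌊$210,584 × 125%/7⌋ = $37,604. Book value $172,980.
Year 3: ⌊$172,980 × 125%/7⌋ = $30,889. Book value $142,091.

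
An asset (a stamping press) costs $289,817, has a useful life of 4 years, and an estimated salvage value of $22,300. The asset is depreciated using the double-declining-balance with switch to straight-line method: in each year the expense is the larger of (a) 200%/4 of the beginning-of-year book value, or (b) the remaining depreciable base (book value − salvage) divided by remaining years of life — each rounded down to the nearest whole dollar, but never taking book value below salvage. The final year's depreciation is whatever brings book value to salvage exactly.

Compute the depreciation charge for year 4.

$13,928

Depreciable base = $289,817 − $22,300 = $267,517.
Year 1: DB = ⌊$289,817 × 200%/4⌋ = $144,908; SL = ⌊$267,517/4⌋ = $66,879 → take DB $144,908. Book value $144,909.
Year 2: DB = ⌊$144,909 × 200%/4⌋ = $72,454; SL = ⌊$122,609/3⌋ = $40,869 → take DB $72,454. Book value $72,455.
Year 3: DB = ⌊$72,455 × 200%/4⌋ = $36,227; SL = ⌊$50,155/2⌋ = $25,077 → take DB $36,227. Book value $36,228.
Year 4 (final): $36,228 − $22,300 = $13,928. Book value $22,300.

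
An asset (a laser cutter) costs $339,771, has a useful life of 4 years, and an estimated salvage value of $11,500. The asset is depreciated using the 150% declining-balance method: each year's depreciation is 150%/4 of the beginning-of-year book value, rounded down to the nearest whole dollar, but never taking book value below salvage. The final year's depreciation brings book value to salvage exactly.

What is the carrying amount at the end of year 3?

Depreciable base = $339,771 − $11,500 = $328,271.
Year 1: ⌊$339,771 × 150%/4⌋ = $127,414. Book value $212,357.
Year 2: ⌊$212,357 × 150%/4⌋ = $79,633. Book value $132,724.
Year 3: ⌊$132,724 × 150%/4⌋ = $49,771. Book value $82,953.

$82,953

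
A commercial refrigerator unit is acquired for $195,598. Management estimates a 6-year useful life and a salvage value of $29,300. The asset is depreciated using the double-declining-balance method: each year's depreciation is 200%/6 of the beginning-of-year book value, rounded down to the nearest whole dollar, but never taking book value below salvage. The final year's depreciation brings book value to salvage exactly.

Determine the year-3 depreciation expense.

$28,977

Depreciable base = $195,598 − $29,300 = $166,298.
Year 1: ⌊$195,598 × 200%/6⌋ = $65,199. Book value $130,399.
Year 2: ⌊$130,399 × 200%/6⌋ = $43,466. Book value $86,933.
Year 3: ⌊$86,933 × 200%/6⌋ = $28,977. Book value $57,956.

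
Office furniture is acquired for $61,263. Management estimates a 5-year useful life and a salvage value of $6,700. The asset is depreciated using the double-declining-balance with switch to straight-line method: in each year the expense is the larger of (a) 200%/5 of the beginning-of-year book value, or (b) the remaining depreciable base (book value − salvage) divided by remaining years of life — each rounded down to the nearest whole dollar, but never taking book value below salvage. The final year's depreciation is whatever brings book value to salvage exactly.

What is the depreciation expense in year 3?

Depreciable base = $61,263 − $6,700 = $54,563.
Year 1: DB = ⌊$61,263 × 200%/5⌋ = $24,505; SL = ⌊$54,563/5⌋ = $10,912 → take DB $24,505. Book value $36,758.
Year 2: DB = ⌊$36,758 × 200%/5⌋ = $14,703; SL = ⌊$30,058/4⌋ = $7,514 → take DB $14,703. Book value $22,055.
Year 3: DB = ⌊$22,055 × 200%/5⌋ = $8,822; SL = ⌊$15,355/3⌋ = $5,118 → take DB $8,822. Book value $13,233.

$8,822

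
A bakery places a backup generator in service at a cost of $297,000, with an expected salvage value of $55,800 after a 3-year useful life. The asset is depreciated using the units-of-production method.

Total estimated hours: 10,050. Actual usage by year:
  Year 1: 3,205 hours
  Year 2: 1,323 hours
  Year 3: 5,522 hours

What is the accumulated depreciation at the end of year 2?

$108,672

Depreciable base = $297,000 − $55,800 = $241,200.
Rate = $241,200 / 10,050 hours = $24 per hour.
Year 1: 3,205 × $24 = $76,920. Book value $220,080.
Year 2: 1,323 × $24 = $31,752. Book value $188,328.
Accumulated through year 2 = $297,000 − $188,328 = $108,672.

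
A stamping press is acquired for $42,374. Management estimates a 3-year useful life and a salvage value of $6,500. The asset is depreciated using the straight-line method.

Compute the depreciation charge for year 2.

$11,958

Depreciable base = $42,374 − $6,500 = $35,874.
Annual expense = $35,874 / 3 = $11,958.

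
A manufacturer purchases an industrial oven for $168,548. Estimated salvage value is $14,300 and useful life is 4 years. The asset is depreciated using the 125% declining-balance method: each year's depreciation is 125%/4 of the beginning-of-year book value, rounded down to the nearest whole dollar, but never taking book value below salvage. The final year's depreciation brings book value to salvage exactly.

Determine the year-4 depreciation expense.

$40,471

Depreciable base = $168,548 − $14,300 = $154,248.
Year 1: ⌊$168,548 × 125%/4⌋ = $52,671. Book value $115,877.
Year 2: ⌊$115,877 × 125%/4⌋ = $36,211. Book value $79,666.
Year 3: ⌊$79,666 × 125%/4⌋ = $24,895. Book value $54,771.
Year 4 (final): $54,771 − $14,300 = $40,471. Book value $14,300.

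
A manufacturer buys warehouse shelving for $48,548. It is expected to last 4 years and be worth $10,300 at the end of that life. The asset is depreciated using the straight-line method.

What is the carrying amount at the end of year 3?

$19,862

Depreciable base = $48,548 − $10,300 = $38,248.
Annual expense = $38,248 / 4 = $9,562.
End of year 1: book value $38,986.
End of year 2: book value $29,424.
End of year 3: book value $19,862.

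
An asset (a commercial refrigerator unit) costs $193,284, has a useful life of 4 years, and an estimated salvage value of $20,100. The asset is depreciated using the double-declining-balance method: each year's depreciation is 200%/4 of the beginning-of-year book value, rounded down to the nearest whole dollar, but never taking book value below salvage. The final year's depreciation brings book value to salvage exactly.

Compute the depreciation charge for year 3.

$24,160

Depreciable base = $193,284 − $20,100 = $173,184.
Year 1: ⌊$193,284 × 200%/4⌋ = $96,642. Book value $96,642.
Year 2: ⌊$96,642 × 200%/4⌋ = $48,321. Book value $48,321.
Year 3: ⌊$48,321 × 200%/4⌋ = $24,160. Book value $24,161.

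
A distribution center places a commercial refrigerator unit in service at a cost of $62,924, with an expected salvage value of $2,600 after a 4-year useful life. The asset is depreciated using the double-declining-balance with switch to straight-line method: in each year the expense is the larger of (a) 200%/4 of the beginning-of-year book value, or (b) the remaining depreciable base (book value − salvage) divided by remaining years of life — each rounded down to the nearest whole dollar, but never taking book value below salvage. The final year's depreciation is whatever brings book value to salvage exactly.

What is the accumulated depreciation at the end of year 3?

$55,058

Depreciable base = $62,924 − $2,600 = $60,324.
Year 1: DB = ⌊$62,924 × 200%/4⌋ = $31,462; SL = ⌊$60,324/4⌋ = $15,081 → take DB $31,462. Book value $31,462.
Year 2: DB = ⌊$31,462 × 200%/4⌋ = $15,731; SL = ⌊$28,862/3⌋ = $9,620 → take DB $15,731. Book value $15,731.
Year 3: DB = ⌊$15,731 × 200%/4⌋ = $7,865; SL = ⌊$13,131/2⌋ = $6,565 → take DB $7,865. Book value $7,866.
Accumulated through year 3 = $62,924 − $7,866 = $55,058.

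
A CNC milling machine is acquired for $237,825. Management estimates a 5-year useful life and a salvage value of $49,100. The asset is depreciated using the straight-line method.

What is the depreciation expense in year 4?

Depreciable base = $237,825 − $49,100 = $188,725.
Annual expense = $188,725 / 5 = $37,745.

$37,745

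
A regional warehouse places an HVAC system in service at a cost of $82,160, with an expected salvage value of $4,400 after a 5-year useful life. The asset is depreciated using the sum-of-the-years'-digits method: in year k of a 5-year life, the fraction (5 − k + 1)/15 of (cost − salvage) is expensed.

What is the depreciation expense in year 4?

Depreciable base = $82,160 − $4,400 = $77,760.
Sum of the years' digits = 5+4+3+2+1 = 15.
Year 1: $77,760 × 5/15 = $25,920. Book value $56,240.
Year 2: $77,760 × 4/15 = $20,736. Book value $35,504.
Year 3: $77,760 × 3/15 = $15,552. Book value $19,952.
Year 4: $77,760 × 2/15 = $10,368. Book value $9,584.

$10,368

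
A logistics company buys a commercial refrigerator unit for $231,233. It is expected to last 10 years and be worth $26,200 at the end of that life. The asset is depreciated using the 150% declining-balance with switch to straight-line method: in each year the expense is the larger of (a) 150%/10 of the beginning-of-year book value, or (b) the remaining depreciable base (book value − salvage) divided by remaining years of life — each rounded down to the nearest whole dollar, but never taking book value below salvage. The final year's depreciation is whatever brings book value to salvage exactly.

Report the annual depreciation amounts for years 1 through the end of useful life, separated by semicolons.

$34,684; $29,482; $25,060; $21,301; $18,105; $15,390; $15,252; $15,253; $15,253; $15,253

Depreciable base = $231,233 − $26,200 = $205,033.
Year 1: DB = ⌊$231,233 × 150%/10⌋ = $34,684; SL = ⌊$205,033/10⌋ = $20,503 → take DB $34,684. Book value $196,549.
Year 2: DB = ⌊$196,549 × 150%/10⌋ = $29,482; SL = ⌊$170,349/9⌋ = $18,927 → take DB $29,482. Book value $167,067.
Year 3: DB = ⌊$167,067 × 150%/10⌋ = $25,060; SL = ⌊$140,867/8⌋ = $17,608 → take DB $25,060. Book value $142,007.
Year 4: DB = ⌊$142,007 × 150%/10⌋ = $21,301; SL = ⌊$115,807/7⌋ = $16,543 → take DB $21,301. Book value $120,706.
Year 5: DB = ⌊$120,706 × 150%/10⌋ = $18,105; SL = ⌊$94,506/6⌋ = $15,751 → take DB $18,105. Book value $102,601.
Year 6: DB = ⌊$102,601 × 150%/10⌋ = $15,390; SL = ⌊$76,401/5⌋ = $15,280 → take DB $15,390. Book value $87,211.
Year 7: DB = ⌊$87,211 × 150%/10⌋ = $13,081; SL = ⌊$61,011/4⌋ = $15,252 → take SL $15,252. Book value $71,959.
Year 8: DB = ⌊$71,959 × 150%/10⌋ = $10,793; SL = ⌊$45,759/3⌋ = $15,253 → take SL $15,253. Book value $56,706.
Year 9: DB = ⌊$56,706 × 150%/10⌋ = $8,505; SL = ⌊$30,506/2⌋ = $15,253 → take SL $15,253. Book value $41,453.
Year 10 (final): $41,453 − $26,200 = $15,253. Book value $26,200.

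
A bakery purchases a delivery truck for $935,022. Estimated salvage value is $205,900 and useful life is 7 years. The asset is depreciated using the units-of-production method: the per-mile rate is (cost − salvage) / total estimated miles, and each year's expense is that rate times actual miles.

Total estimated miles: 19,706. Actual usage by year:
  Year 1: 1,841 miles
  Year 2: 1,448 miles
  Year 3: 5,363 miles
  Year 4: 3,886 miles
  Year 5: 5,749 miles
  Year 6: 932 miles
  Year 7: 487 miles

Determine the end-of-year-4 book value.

$471,116

Depreciable base = $935,022 − $205,900 = $729,122.
Rate = $729,122 / 19,706 miles = $37 per mile.
Year 1: 1,841 × $37 = $68,117. Book value $866,905.
Year 2: 1,448 × $37 = $53,576. Book value $813,329.
Year 3: 5,363 × $37 = $198,431. Book value $614,898.
Year 4: 3,886 × $37 = $143,782. Book value $471,116.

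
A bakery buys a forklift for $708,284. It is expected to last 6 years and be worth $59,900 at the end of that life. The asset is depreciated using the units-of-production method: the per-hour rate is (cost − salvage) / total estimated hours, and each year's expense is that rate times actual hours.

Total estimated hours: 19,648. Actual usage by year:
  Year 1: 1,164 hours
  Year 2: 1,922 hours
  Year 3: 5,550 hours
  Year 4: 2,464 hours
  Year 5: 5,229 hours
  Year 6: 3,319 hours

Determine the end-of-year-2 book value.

Depreciable base = $708,284 − $59,900 = $648,384.
Rate = $648,384 / 19,648 hours = $33 per hour.
Year 1: 1,164 × $33 = $38,412. Book value $669,872.
Year 2: 1,922 × $33 = $63,426. Book value $606,446.

$606,446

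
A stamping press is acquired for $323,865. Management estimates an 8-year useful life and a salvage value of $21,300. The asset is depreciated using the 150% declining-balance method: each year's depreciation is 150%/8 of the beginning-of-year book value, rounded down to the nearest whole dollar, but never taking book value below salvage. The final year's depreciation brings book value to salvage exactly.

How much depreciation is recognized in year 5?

$26,464

Depreciable base = $323,865 − $21,300 = $302,565.
Year 1: ⌊$323,865 × 150%/8⌋ = $60,724. Book value $263,141.
Year 2: ⌊$263,141 × 150%/8⌋ = $49,338. Book value $213,803.
Year 3: ⌊$213,803 × 150%/8⌋ = $40,088. Book value $173,715.
Year 4: ⌊$173,715 × 150%/8⌋ = $32,571. Book value $141,144.
Year 5: ⌊$141,144 × 150%/8⌋ = $26,464. Book value $114,680.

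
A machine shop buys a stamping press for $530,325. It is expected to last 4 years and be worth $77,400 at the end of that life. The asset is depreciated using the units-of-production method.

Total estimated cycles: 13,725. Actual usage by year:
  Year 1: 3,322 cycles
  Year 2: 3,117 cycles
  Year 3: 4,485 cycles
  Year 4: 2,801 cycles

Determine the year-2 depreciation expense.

$102,861

Depreciable base = $530,325 − $77,400 = $452,925.
Rate = $452,925 / 13,725 cycles = $33 per cycle.
Year 1: 3,322 × $33 = $109,626. Book value $420,699.
Year 2: 3,117 × $33 = $102,861. Book value $317,838.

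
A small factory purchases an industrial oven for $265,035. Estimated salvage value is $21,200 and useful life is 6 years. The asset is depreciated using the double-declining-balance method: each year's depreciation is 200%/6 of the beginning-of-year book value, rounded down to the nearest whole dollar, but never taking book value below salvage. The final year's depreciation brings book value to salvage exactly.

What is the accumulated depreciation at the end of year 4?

$212,681

Depreciable base = $265,035 − $21,200 = $243,835.
Year 1: ⌊$265,035 × 200%/6⌋ = $88,345. Book value $176,690.
Year 2: ⌊$176,690 × 200%/6⌋ = $58,896. Book value $117,794.
Year 3: ⌊$117,794 × 200%/6⌋ = $39,264. Book value $78,530.
Year 4: ⌊$78,530 × 200%/6⌋ = $26,176. Book value $52,354.
Accumulated through year 4 = $265,035 − $52,354 = $212,681.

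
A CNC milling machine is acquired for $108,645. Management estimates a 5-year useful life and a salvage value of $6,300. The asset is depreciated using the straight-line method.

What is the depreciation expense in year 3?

Depreciable base = $108,645 − $6,300 = $102,345.
Annual expense = $102,345 / 5 = $20,469.

$20,469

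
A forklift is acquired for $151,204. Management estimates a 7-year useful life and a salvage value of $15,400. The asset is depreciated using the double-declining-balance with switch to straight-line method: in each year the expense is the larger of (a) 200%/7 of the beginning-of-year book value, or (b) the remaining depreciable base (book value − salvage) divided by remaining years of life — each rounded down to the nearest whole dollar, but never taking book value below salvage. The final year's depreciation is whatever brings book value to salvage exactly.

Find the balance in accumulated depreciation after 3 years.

$96,100

Depreciable base = $151,204 − $15,400 = $135,804.
Year 1: DB = ⌊$151,204 × 200%/7⌋ = $43,201; SL = ⌊$135,804/7⌋ = $19,400 → take DB $43,201. Book value $108,003.
Year 2: DB = ⌊$108,003 × 200%/7⌋ = $30,858; SL = ⌊$92,603/6⌋ = $15,433 → take DB $30,858. Book value $77,145.
Year 3: DB = ⌊$77,145 × 200%/7⌋ = $22,041; SL = ⌊$61,745/5⌋ = $12,349 → take DB $22,041. Book value $55,104.
Accumulated through year 3 = $151,204 − $55,104 = $96,100.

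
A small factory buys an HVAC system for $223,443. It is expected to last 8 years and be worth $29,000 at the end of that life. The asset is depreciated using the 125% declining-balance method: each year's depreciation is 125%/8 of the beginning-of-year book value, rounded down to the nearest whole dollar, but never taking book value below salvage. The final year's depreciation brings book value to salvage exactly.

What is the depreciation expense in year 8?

Depreciable base = $223,443 − $29,000 = $194,443.
Year 1: ⌊$223,443 × 125%/8⌋ = $34,912. Book value $188,531.
Year 2: ⌊$188,531 × 125%/8⌋ = $29,457. Book value $159,074.
Year 3: ⌊$159,074 × 125%/8⌋ = $24,855. Book value $134,219.
Year 4: ⌊$134,219 × 125%/8⌋ = $20,971. Book value $113,248.
Year 5: ⌊$113,248 × 125%/8⌋ = $17,695. Book value $95,553.
Year 6: ⌊$95,553 × 125%/8⌋ = $14,930. Book value $80,623.
Year 7: ⌊$80,623 × 125%/8⌋ = $12,597. Book value $68,026.
Year 8 (final): $68,026 − $29,000 = $39,026. Book value $29,000.

$39,026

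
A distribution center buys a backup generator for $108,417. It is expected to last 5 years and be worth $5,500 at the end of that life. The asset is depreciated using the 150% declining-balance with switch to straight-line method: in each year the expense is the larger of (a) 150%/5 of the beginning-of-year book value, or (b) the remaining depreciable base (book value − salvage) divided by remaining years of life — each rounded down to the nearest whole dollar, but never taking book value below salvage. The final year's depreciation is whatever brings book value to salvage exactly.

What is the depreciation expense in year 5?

Depreciable base = $108,417 − $5,500 = $102,917.
Year 1: DB = ⌊$108,417 × 150%/5⌋ = $32,525; SL = ⌊$102,917/5⌋ = $20,583 → take DB $32,525. Book value $75,892.
Year 2: DB = ⌊$75,892 × 150%/5⌋ = $22,767; SL = ⌊$70,392/4⌋ = $17,598 → take DB $22,767. Book value $53,125.
Year 3: DB = ⌊$53,125 × 150%/5⌋ = $15,937; SL = ⌊$47,625/3⌋ = $15,875 → take DB $15,937. Book value $37,188.
Year 4: DB = ⌊$37,188 × 150%/5⌋ = $11,156; SL = ⌊$31,688/2⌋ = $15,844 → take SL $15,844. Book value $21,344.
Year 5 (final): $21,344 − $5,500 = $15,844. Book value $5,500.

$15,844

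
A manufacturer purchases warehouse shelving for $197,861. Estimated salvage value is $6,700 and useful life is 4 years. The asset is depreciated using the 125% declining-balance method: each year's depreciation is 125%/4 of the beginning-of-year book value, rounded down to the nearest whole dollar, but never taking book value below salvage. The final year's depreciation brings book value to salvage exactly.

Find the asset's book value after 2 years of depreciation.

$93,521

Depreciable base = $197,861 − $6,700 = $191,161.
Year 1: ⌊$197,861 × 125%/4⌋ = $61,831. Book value $136,030.
Year 2: ⌊$136,030 × 125%/4⌋ = $42,509. Book value $93,521.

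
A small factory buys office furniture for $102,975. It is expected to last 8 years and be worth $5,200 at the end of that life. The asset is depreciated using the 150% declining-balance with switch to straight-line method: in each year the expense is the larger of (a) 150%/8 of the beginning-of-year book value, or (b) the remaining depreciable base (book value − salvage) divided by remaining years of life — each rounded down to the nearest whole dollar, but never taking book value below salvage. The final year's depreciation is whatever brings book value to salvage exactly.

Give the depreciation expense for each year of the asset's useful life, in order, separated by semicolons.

Depreciable base = $102,975 − $5,200 = $97,775.
Year 1: DB = ⌊$102,975 × 150%/8⌋ = $19,307; SL = ⌊$97,775/8⌋ = $12,221 → take DB $19,307. Book value $83,668.
Year 2: DB = ⌊$83,668 × 150%/8⌋ = $15,687; SL = ⌊$78,468/7⌋ = $11,209 → take DB $15,687. Book value $67,981.
Year 3: DB = ⌊$67,981 × 150%/8⌋ = $12,746; SL = ⌊$62,781/6⌋ = $10,463 → take DB $12,746. Book value $55,235.
Year 4: DB = ⌊$55,235 × 150%/8⌋ = $10,356; SL = ⌊$50,035/5⌋ = $10,007 → take DB $10,356. Book value $44,879.
Year 5: DB = ⌊$44,879 × 150%/8⌋ = $8,414; SL = ⌊$39,679/4⌋ = $9,919 → take SL $9,919. Book value $34,960.
Year 6: DB = ⌊$34,960 × 150%/8⌋ = $6,555; SL = ⌊$29,760/3⌋ = $9,920 → take SL $9,920. Book value $25,040.
Year 7: DB = ⌊$25,040 × 150%/8⌋ = $4,695; SL = ⌊$19,840/2⌋ = $9,920 → take SL $9,920. Book value $15,120.
Year 8 (final): $15,120 − $5,200 = $9,920. Book value $5,200.

$19,307; $15,687; $12,746; $10,356; $9,919; $9,920; $9,920; $9,920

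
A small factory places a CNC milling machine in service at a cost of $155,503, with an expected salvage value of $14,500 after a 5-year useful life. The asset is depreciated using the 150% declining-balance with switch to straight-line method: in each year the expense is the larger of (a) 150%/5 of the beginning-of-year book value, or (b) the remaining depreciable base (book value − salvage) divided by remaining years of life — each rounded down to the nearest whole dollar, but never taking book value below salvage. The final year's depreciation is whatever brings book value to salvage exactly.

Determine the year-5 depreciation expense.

Depreciable base = $155,503 − $14,500 = $141,003.
Year 1: DB = ⌊$155,503 × 150%/5⌋ = $46,650; SL = ⌊$141,003/5⌋ = $28,200 → take DB $46,650. Book value $108,853.
Year 2: DB = ⌊$108,853 × 150%/5⌋ = $32,655; SL = ⌊$94,353/4⌋ = $23,588 → take DB $32,655. Book value $76,198.
Year 3: DB = ⌊$76,198 × 150%/5⌋ = $22,859; SL = ⌊$61,698/3⌋ = $20,566 → take DB $22,859. Book value $53,339.
Year 4: DB = ⌊$53,339 × 150%/5⌋ = $16,001; SL = ⌊$38,839/2⌋ = $19,419 → take SL $19,419. Book value $33,920.
Year 5 (final): $33,920 − $14,500 = $19,420. Book value $14,500.

$19,420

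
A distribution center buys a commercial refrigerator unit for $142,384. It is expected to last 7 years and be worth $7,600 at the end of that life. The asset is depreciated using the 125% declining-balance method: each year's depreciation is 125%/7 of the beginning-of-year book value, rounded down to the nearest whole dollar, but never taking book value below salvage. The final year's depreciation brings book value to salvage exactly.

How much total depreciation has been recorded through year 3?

$63,466

Depreciable base = $142,384 − $7,600 = $134,784.
Year 1: ⌊$142,384 × 125%/7⌋ = $25,425. Book value $116,959.
Year 2: ⌊$116,959 × 125%/7⌋ = $20,885. Book value $96,074.
Year 3: ⌊$96,074 × 125%/7⌋ = $17,156. Book value $78,918.
Accumulated through year 3 = $142,384 − $78,918 = $63,466.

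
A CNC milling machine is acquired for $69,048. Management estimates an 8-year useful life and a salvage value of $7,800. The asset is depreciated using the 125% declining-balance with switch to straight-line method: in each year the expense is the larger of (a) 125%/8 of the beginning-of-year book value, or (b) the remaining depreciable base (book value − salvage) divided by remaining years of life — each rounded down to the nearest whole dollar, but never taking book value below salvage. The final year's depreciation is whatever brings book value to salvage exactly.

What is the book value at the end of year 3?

Depreciable base = $69,048 − $7,800 = $61,248.
Year 1: DB = ⌊$69,048 × 125%/8⌋ = $10,788; SL = ⌊$61,248/8⌋ = $7,656 → take DB $10,788. Book value $58,260.
Year 2: DB = ⌊$58,260 × 125%/8⌋ = $9,103; SL = ⌊$50,460/7⌋ = $7,208 → take DB $9,103. Book value $49,157.
Year 3: DB = ⌊$49,157 × 125%/8⌋ = $7,680; SL = ⌊$41,357/6⌋ = $6,892 → take DB $7,680. Book value $41,477.

$41,477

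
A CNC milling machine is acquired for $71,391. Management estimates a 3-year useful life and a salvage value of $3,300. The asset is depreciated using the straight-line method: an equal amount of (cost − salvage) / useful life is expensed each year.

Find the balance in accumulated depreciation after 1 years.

$22,697

Depreciable base = $71,391 − $3,300 = $68,091.
Annual expense = $68,091 / 3 = $22,697.
End of year 1: book value $48,694.
Accumulated through year 1 = $71,391 − $48,694 = $22,697.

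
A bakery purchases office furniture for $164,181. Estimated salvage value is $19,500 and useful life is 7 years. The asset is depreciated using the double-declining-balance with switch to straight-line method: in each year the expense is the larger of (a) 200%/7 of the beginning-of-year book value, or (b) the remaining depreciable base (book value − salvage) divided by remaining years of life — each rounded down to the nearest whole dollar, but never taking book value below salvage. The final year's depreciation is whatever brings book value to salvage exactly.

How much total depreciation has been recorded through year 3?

Depreciable base = $164,181 − $19,500 = $144,681.
Year 1: DB = ⌊$164,181 × 200%/7⌋ = $46,908; SL = ⌊$144,681/7⌋ = $20,668 → take DB $46,908. Book value $117,273.
Year 2: DB = ⌊$117,273 × 200%/7⌋ = $33,506; SL = ⌊$97,773/6⌋ = $16,295 → take DB $33,506. Book value $83,767.
Year 3: DB = ⌊$83,767 × 200%/7⌋ = $23,933; SL = ⌊$64,267/5⌋ = $12,853 → take DB $23,933. Book value $59,834.
Accumulated through year 3 = $164,181 − $59,834 = $104,347.

$104,347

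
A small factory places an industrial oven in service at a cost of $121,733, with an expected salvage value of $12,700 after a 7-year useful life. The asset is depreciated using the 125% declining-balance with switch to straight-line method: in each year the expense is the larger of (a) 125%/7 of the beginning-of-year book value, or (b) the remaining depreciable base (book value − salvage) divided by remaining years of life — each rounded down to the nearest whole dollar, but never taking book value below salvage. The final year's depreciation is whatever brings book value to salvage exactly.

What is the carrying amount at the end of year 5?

Depreciable base = $121,733 − $12,700 = $109,033.
Year 1: DB = ⌊$121,733 × 125%/7⌋ = $21,738; SL = ⌊$109,033/7⌋ = $15,576 → take DB $21,738. Book value $99,995.
Year 2: DB = ⌊$99,995 × 125%/7⌋ = $17,856; SL = ⌊$87,295/6⌋ = $14,549 → take DB $17,856. Book value $82,139.
Year 3: DB = ⌊$82,139 × 125%/7⌋ = $14,667; SL = ⌊$69,439/5⌋ = $13,887 → take DB $14,667. Book value $67,472.
Year 4: DB = ⌊$67,472 × 125%/7⌋ = $12,048; SL = ⌊$54,772/4⌋ = $13,693 → take SL $13,693. Book value $53,779.
Year 5: DB = ⌊$53,779 × 125%/7⌋ = $9,603; SL = ⌊$41,079/3⌋ = $13,693 → take SL $13,693. Book value $40,086.

$40,086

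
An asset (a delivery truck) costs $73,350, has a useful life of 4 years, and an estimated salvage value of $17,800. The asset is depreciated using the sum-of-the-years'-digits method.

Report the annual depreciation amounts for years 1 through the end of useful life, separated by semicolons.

Depreciable base = $73,350 − $17,800 = $55,550.
Sum of the years' digits = 4+3+2+1 = 10.
Year 1: $55,550 × 4/10 = $22,220. Book value $51,130.
Year 2: $55,550 × 3/10 = $16,665. Book value $34,465.
Year 3: $55,550 × 2/10 = $11,110. Book value $23,355.
Year 4: $55,550 × 1/10 = $5,555. Book value $17,800.

$22,220; $16,665; $11,110; $5,555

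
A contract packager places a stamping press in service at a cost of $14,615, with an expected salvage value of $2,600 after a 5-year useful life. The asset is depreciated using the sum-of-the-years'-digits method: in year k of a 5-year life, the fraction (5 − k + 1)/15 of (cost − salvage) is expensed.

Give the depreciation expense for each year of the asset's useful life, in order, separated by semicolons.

$4,005; $3,204; $2,403; $1,602; $801

Depreciable base = $14,615 − $2,600 = $12,015.
Sum of the years' digits = 5+4+3+2+1 = 15.
Year 1: $12,015 × 5/15 = $4,005. Book value $10,610.
Year 2: $12,015 × 4/15 = $3,204. Book value $7,406.
Year 3: $12,015 × 3/15 = $2,403. Book value $5,003.
Year 4: $12,015 × 2/15 = $1,602. Book value $3,401.
Year 5: $12,015 × 1/15 = $801. Book value $2,600.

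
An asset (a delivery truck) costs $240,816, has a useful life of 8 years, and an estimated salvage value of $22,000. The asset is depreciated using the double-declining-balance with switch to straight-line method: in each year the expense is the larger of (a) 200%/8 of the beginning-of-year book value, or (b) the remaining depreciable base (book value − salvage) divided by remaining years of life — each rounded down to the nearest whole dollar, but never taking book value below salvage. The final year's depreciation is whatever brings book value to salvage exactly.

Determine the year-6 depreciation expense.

$14,287

Depreciable base = $240,816 − $22,000 = $218,816.
Year 1: DB = ⌊$240,816 × 200%/8⌋ = $60,204; SL = ⌊$218,816/8⌋ = $27,352 → take DB $60,204. Book value $180,612.
Year 2: DB = ⌊$180,612 × 200%/8⌋ = $45,153; SL = ⌊$158,612/7⌋ = $22,658 → take DB $45,153. Book value $135,459.
Year 3: DB = ⌊$135,459 × 200%/8⌋ = $33,864; SL = ⌊$113,459/6⌋ = $18,909 → take DB $33,864. Book value $101,595.
Year 4: DB = ⌊$101,595 × 200%/8⌋ = $25,398; SL = ⌊$79,595/5⌋ = $15,919 → take DB $25,398. Book value $76,197.
Year 5: DB = ⌊$76,197 × 200%/8⌋ = $19,049; SL = ⌊$54,197/4⌋ = $13,549 → take DB $19,049. Book value $57,148.
Year 6: DB = ⌊$57,148 × 200%/8⌋ = $14,287; SL = ⌊$35,148/3⌋ = $11,716 → take DB $14,287. Book value $42,861.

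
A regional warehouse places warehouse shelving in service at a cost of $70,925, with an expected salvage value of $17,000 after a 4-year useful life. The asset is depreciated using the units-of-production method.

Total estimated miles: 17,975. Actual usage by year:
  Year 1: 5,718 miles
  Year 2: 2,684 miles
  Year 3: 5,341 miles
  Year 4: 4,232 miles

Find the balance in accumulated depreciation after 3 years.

Depreciable base = $70,925 − $17,000 = $53,925.
Rate = $53,925 / 17,975 miles = $3 per mile.
Year 1: 5,718 × $3 = $17,154. Book value $53,771.
Year 2: 2,684 × $3 = $8,052. Book value $45,719.
Year 3: 5,341 × $3 = $16,023. Book value $29,696.
Accumulated through year 3 = $70,925 − $29,696 = $41,229.

$41,229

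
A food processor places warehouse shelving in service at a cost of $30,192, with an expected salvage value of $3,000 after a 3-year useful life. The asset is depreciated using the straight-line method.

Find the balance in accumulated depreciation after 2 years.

Depreciable base = $30,192 − $3,000 = $27,192.
Annual expense = $27,192 / 3 = $9,064.
End of year 1: book value $21,128.
End of year 2: book value $12,064.
Accumulated through year 2 = $30,192 − $12,064 = $18,128.

$18,128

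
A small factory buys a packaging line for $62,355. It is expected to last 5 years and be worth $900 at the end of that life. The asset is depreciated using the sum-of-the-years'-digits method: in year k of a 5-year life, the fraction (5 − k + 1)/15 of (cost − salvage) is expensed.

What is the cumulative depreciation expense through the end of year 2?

$36,873

Depreciable base = $62,355 − $900 = $61,455.
Sum of the years' digits = 5+4+3+2+1 = 15.
Year 1: $61,455 × 5/15 = $20,485. Book value $41,870.
Year 2: $61,455 × 4/15 = $16,388. Book value $25,482.
Accumulated through year 2 = $62,355 − $25,482 = $36,873.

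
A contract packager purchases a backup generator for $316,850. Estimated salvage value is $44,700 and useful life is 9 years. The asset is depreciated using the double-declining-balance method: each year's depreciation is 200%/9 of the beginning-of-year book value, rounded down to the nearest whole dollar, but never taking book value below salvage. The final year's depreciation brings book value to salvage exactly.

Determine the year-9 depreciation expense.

$0

Depreciable base = $316,850 − $44,700 = $272,150.
Year 1: ⌊$316,850 × 200%/9⌋ = $70,411. Book value $246,439.
Year 2: ⌊$246,439 × 200%/9⌋ = $54,764. Book value $191,675.
Year 3: ⌊$191,675 × 200%/9⌋ = $42,594. Book value $149,081.
Year 4: ⌊$149,081 × 200%/9⌋ = $33,129. Book value $115,952.
Year 5: ⌊$115,952 × 200%/9⌋ = $25,767. Book value $90,185.
Year 6: ⌊$90,185 × 200%/9⌋ = $20,041. Book value $70,144.
Year 7: ⌊$70,144 × 200%/9⌋ = $15,587. Book value $54,557.
Year 8: ⌊$54,557 × 200%/9⌋ = $12,123, capped at $9,857. Book value $44,700.
Year 9 (final): $44,700 − $44,700 = $0. Book value $44,700.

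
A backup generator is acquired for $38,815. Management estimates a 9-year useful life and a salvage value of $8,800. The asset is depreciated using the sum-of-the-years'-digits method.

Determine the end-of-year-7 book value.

$10,801

Depreciable base = $38,815 − $8,800 = $30,015.
Sum of the years' digits = 9+8+7+6+5+4+3+2+1 = 45.
Year 1: $30,015 × 9/45 = $6,003. Book value $32,812.
Year 2: $30,015 × 8/45 = $5,336. Book value $27,476.
Year 3: $30,015 × 7/45 = $4,669. Book value $22,807.
Year 4: $30,015 × 6/45 = $4,002. Book value $18,805.
Year 5: $30,015 × 5/45 = $3,335. Book value $15,470.
Year 6: $30,015 × 4/45 = $2,668. Book value $12,802.
Year 7: $30,015 × 3/45 = $2,001. Book value $10,801.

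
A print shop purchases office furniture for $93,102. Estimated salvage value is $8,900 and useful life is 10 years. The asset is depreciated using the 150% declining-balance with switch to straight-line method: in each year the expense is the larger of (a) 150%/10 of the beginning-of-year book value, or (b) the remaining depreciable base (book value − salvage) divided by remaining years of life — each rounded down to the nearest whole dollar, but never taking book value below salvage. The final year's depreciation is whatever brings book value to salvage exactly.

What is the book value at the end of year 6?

Depreciable base = $93,102 − $8,900 = $84,202.
Year 1: DB = ⌊$93,102 × 150%/10⌋ = $13,965; SL = ⌊$84,202/10⌋ = $8,420 → take DB $13,965. Book value $79,137.
Year 2: DB = ⌊$79,137 × 150%/10⌋ = $11,870; SL = ⌊$70,237/9⌋ = $7,804 → take DB $11,870. Book value $67,267.
Year 3: DB = ⌊$67,267 × 150%/10⌋ = $10,090; SL = ⌊$58,367/8⌋ = $7,295 → take DB $10,090. Book value $57,177.
Year 4: DB = ⌊$57,177 × 150%/10⌋ = $8,576; SL = ⌊$48,277/7⌋ = $6,896 → take DB $8,576. Book value $48,601.
Year 5: DB = ⌊$48,601 × 150%/10⌋ = $7,290; SL = ⌊$39,701/6⌋ = $6,616 → take DB $7,290. Book value $41,311.
Year 6: DB = ⌊$41,311 × 150%/10⌋ = $6,196; SL = ⌊$32,411/5⌋ = $6,482 → take SL $6,482. Book value $34,829.

$34,829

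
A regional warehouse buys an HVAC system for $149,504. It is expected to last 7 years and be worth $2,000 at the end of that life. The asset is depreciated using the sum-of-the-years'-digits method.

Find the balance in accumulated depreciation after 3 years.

$94,824

Depreciable base = $149,504 − $2,000 = $147,504.
Sum of the years' digits = 7+6+5+4+3+2+1 = 28.
Year 1: $147,504 × 7/28 = $36,876. Book value $112,628.
Year 2: $147,504 × 6/28 = $31,608. Book value $81,020.
Year 3: $147,504 × 5/28 = $26,340. Book value $54,680.
Accumulated through year 3 = $149,504 − $54,680 = $94,824.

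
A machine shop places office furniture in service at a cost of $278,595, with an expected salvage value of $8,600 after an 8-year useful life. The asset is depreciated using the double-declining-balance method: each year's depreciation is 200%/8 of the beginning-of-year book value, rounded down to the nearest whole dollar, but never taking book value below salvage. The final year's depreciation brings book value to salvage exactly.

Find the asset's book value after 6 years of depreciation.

$49,586

Depreciable base = $278,595 − $8,600 = $269,995.
Year 1: ⌊$278,595 × 200%/8⌋ = $69,648. Book value $208,947.
Year 2: ⌊$208,947 × 200%/8⌋ = $52,236. Book value $156,711.
Year 3: ⌊$156,711 × 200%/8⌋ = $39,177. Book value $117,534.
Year 4: ⌊$117,534 × 200%/8⌋ = $29,383. Book value $88,151.
Year 5: ⌊$88,151 × 200%/8⌋ = $22,037. Book value $66,114.
Year 6: ⌊$66,114 × 200%/8⌋ = $16,528. Book value $49,586.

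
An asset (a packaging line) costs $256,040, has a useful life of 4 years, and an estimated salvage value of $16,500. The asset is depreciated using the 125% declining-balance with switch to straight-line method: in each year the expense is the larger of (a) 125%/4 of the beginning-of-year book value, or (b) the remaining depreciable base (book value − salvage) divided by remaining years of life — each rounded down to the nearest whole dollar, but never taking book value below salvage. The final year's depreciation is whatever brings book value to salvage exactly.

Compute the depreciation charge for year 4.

$52,260

Depreciable base = $256,040 − $16,500 = $239,540.
Year 1: DB = ⌊$256,040 × 125%/4⌋ = $80,012; SL = ⌊$239,540/4⌋ = $59,885 → take DB $80,012. Book value $176,028.
Year 2: DB = ⌊$176,028 × 125%/4⌋ = $55,008; SL = ⌊$159,528/3⌋ = $53,176 → take DB $55,008. Book value $121,020.
Year 3: DB = ⌊$121,020 × 125%/4⌋ = $37,818; SL = ⌊$104,520/2⌋ = $52,260 → take SL $52,260. Book value $68,760.
Year 4 (final): $68,760 − $16,500 = $52,260. Book value $16,500.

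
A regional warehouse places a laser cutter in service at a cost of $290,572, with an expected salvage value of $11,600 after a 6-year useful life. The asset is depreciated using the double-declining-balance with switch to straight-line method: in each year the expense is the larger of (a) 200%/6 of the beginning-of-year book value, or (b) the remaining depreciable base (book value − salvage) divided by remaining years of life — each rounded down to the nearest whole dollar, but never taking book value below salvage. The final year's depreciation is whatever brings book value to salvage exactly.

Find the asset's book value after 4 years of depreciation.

Depreciable base = $290,572 − $11,600 = $278,972.
Year 1: DB = ⌊$290,572 × 200%/6⌋ = $96,857; SL = ⌊$278,972/6⌋ = $46,495 → take DB $96,857. Book value $193,715.
Year 2: DB = ⌊$193,715 × 200%/6⌋ = $64,571; SL = ⌊$182,115/5⌋ = $36,423 → take DB $64,571. Book value $129,144.
Year 3: DB = ⌊$129,144 × 200%/6⌋ = $43,048; SL = ⌊$117,544/4⌋ = $29,386 → take DB $43,048. Book value $86,096.
Year 4: DB = ⌊$86,096 × 200%/6⌋ = $28,698; SL = ⌊$74,496/3⌋ = $24,832 → take DB $28,698. Book value $57,398.

$57,398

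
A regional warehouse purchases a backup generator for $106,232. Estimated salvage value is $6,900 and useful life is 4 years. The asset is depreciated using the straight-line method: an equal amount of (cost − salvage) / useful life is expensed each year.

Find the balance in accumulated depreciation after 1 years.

$24,833

Depreciable base = $106,232 − $6,900 = $99,332.
Annual expense = $99,332 / 4 = $24,833.
End of year 1: book value $81,399.
Accumulated through year 1 = $106,232 − $81,399 = $24,833.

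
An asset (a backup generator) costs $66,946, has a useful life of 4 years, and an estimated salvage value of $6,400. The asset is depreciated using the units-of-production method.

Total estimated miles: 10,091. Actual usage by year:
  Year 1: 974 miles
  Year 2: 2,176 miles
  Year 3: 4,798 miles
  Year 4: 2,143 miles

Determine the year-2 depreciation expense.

Depreciable base = $66,946 − $6,400 = $60,546.
Rate = $60,546 / 10,091 miles = $6 per mile.
Year 1: 974 × $6 = $5,844. Book value $61,102.
Year 2: 2,176 × $6 = $13,056. Book value $48,046.

$13,056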